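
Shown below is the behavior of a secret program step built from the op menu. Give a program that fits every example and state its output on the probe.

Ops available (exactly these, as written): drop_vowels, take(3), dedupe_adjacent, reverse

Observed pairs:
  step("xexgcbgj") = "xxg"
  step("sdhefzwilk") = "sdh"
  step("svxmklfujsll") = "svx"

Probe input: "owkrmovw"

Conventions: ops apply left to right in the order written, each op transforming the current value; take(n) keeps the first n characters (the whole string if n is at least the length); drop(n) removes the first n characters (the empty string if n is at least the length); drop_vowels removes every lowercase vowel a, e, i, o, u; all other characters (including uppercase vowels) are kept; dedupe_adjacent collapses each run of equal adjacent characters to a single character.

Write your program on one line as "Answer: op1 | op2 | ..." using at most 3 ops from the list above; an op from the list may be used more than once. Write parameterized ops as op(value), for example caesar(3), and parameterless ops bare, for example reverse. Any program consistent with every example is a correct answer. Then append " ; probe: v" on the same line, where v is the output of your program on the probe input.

drop_vowels | take(3) ; probe: "wkr"

Check, running the answer program on each example:
  "xexgcbgj" -> "xxgcbgj" -> "xxg"
  "sdhefzwilk" -> "sdhfzwlk" -> "sdh"
  "svxmklfujsll" -> "svxmklfjsll" -> "svx"
  probe: "owkrmovw" -> "wkrmvw" -> "wkr"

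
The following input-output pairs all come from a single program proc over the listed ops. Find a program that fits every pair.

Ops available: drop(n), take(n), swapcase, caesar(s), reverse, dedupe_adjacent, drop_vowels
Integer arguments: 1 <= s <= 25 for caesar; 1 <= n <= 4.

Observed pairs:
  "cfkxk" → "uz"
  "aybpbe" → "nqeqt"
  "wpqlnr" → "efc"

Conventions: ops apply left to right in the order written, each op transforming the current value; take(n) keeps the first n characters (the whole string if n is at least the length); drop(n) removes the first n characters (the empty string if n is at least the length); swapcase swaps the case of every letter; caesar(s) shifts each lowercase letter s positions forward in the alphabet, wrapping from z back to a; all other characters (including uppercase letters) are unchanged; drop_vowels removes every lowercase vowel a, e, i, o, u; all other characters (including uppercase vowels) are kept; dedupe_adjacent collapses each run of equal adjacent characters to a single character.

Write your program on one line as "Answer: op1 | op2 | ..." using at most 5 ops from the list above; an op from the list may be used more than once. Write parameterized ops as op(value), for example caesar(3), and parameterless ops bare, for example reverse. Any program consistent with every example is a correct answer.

caesar(23) | drop(1) | drop_vowels | caesar(18) | dedupe_adjacent

Check, running the answer program on each example:
  "cfkxk" -> "zchuh" -> "chuh" -> "chh" -> "uzz" -> "uz"
  "aybpbe" -> "xvymyb" -> "vymyb" -> "vymyb" -> "nqeqt" -> "nqeqt"
  "wpqlnr" -> "tmniko" -> "mniko" -> "mnk" -> "efc" -> "efc"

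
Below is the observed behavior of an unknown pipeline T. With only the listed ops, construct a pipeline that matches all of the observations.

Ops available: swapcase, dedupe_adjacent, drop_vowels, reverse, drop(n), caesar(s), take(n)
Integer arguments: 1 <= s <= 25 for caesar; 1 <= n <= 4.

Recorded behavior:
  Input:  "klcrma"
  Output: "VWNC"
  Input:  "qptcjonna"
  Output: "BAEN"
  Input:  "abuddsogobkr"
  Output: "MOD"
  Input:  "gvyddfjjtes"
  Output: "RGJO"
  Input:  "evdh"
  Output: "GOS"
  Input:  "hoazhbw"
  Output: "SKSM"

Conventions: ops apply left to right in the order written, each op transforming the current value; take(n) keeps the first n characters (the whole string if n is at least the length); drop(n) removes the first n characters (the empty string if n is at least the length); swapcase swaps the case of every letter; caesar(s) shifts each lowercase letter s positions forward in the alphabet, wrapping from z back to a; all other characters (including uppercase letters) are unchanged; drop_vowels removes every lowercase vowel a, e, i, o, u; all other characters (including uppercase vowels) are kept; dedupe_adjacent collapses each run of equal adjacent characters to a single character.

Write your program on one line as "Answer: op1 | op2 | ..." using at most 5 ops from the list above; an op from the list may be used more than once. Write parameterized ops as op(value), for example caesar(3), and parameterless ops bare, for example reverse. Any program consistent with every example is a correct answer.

drop_vowels | take(4) | dedupe_adjacent | caesar(11) | swapcase

Check, running the answer program on each example:
  "klcrma" -> "klcrm" -> "klcr" -> "klcr" -> "vwnc" -> "VWNC"
  "qptcjonna" -> "qptcjnn" -> "qptc" -> "qptc" -> "baen" -> "BAEN"
  "abuddsogobkr" -> "bddsgbkr" -> "bdds" -> "bds" -> "mod" -> "MOD"
  "gvyddfjjtes" -> "gvyddfjjts" -> "gvyd" -> "gvyd" -> "rgjo" -> "RGJO"
  "evdh" -> "vdh" -> "vdh" -> "vdh" -> "gos" -> "GOS"
  "hoazhbw" -> "hzhbw" -> "hzhb" -> "hzhb" -> "sksm" -> "SKSM"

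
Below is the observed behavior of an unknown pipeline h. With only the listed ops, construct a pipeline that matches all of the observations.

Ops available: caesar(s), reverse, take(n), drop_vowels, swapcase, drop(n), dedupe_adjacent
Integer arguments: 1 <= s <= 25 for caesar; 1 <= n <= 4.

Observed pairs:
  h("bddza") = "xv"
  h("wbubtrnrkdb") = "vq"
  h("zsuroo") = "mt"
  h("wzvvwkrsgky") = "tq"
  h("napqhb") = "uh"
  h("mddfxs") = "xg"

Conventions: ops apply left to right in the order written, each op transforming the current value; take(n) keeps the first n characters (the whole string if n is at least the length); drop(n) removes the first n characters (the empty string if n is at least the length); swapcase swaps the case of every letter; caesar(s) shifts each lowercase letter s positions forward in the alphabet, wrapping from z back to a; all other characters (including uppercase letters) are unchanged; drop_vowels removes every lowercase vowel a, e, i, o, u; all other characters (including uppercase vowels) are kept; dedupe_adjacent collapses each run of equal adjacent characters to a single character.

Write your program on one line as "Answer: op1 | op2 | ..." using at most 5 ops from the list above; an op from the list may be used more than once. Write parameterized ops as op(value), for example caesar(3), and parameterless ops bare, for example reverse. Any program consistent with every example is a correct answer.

take(4) | take(2) | reverse | caesar(20)

Check, running the answer program on each example:
  "bddza" -> "bddz" -> "bd" -> "db" -> "xv"
  "wbubtrnrkdb" -> "wbub" -> "wb" -> "bw" -> "vq"
  "zsuroo" -> "zsur" -> "zs" -> "sz" -> "mt"
  "wzvvwkrsgky" -> "wzvv" -> "wz" -> "zw" -> "tq"
  "napqhb" -> "napq" -> "na" -> "an" -> "uh"
  "mddfxs" -> "mddf" -> "md" -> "dm" -> "xg"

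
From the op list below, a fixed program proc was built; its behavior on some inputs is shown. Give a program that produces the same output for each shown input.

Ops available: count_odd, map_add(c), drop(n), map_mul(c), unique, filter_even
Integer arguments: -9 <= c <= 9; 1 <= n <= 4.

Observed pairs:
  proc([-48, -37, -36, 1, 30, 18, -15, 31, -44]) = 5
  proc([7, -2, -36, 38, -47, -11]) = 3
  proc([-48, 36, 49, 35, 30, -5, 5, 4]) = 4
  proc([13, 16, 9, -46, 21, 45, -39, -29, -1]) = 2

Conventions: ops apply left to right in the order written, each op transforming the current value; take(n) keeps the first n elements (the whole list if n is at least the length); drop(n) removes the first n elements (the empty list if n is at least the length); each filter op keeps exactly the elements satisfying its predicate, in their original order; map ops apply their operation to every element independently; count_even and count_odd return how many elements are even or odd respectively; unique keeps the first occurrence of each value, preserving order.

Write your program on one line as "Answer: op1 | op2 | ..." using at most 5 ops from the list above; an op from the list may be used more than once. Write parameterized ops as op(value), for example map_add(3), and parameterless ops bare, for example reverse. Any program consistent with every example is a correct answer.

map_add(2) | map_add(-5) | map_mul(-1) | count_odd

Check, running the answer program on each example:
  [-48, -37, -36, 1, 30, 18, -15, 31, -44] -> [-46, -35, -34, 3, 32, 20, -13, 33, -42] -> [-51, -40, -39, -2, 27, 15, -18, 28, -47] -> [51, 40, 39, 2, -27, -15, 18, -28, 47] -> 5
  [7, -2, -36, 38, -47, -11] -> [9, 0, -34, 40, -45, -9] -> [4, -5, -39, 35, -50, -14] -> [-4, 5, 39, -35, 50, 14] -> 3
  [-48, 36, 49, 35, 30, -5, 5, 4] -> [-46, 38, 51, 37, 32, -3, 7, 6] -> [-51, 33, 46, 32, 27, -8, 2, 1] -> [51, -33, -46, -32, -27, 8, -2, -1] -> 4
  [13, 16, 9, -46, 21, 45, -39, -29, -1] -> [15, 18, 11, -44, 23, 47, -37, -27, 1] -> [10, 13, 6, -49, 18, 42, -42, -32, -4] -> [-10, -13, -6, 49, -18, -42, 42, 32, 4] -> 2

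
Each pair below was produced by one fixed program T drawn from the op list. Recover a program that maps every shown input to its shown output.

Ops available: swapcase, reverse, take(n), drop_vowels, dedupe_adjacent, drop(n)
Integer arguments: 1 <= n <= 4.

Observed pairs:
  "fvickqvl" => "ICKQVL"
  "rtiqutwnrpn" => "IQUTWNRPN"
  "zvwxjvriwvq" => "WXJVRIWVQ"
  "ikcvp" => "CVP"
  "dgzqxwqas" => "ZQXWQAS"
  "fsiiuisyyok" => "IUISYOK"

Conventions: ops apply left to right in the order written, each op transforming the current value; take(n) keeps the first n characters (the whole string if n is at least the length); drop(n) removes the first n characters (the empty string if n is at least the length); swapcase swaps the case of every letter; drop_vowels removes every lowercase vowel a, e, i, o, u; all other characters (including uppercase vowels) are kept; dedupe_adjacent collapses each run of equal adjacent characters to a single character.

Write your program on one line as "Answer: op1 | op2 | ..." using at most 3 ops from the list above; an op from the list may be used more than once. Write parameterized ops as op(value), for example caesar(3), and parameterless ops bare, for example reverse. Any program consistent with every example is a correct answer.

dedupe_adjacent | drop(2) | swapcase

Check, running the answer program on each example:
  "fvickqvl" -> "fvickqvl" -> "ickqvl" -> "ICKQVL"
  "rtiqutwnrpn" -> "rtiqutwnrpn" -> "iqutwnrpn" -> "IQUTWNRPN"
  "zvwxjvriwvq" -> "zvwxjvriwvq" -> "wxjvriwvq" -> "WXJVRIWVQ"
  "ikcvp" -> "ikcvp" -> "cvp" -> "CVP"
  "dgzqxwqas" -> "dgzqxwqas" -> "zqxwqas" -> "ZQXWQAS"
  "fsiiuisyyok" -> "fsiuisyok" -> "iuisyok" -> "IUISYOK"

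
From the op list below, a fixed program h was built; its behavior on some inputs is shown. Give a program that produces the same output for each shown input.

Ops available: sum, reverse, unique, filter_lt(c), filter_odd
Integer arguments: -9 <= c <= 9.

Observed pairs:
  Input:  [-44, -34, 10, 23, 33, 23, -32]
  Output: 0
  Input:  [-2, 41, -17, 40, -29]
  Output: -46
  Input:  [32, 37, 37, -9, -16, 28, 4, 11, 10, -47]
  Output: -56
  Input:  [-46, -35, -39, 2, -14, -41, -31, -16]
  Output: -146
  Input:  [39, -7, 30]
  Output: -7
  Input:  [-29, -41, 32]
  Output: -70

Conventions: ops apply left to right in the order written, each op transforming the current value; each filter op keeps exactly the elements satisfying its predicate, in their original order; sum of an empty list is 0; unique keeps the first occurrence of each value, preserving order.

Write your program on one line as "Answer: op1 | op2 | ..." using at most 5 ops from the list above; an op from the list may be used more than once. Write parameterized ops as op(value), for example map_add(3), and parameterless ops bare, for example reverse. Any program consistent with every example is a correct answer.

filter_lt(6) | reverse | filter_odd | sum

Check, running the answer program on each example:
  [-44, -34, 10, 23, 33, 23, -32] -> [-44, -34, -32] -> [-32, -34, -44] -> [] -> 0
  [-2, 41, -17, 40, -29] -> [-2, -17, -29] -> [-29, -17, -2] -> [-29, -17] -> -46
  [32, 37, 37, -9, -16, 28, 4, 11, 10, -47] -> [-9, -16, 4, -47] -> [-47, 4, -16, -9] -> [-47, -9] -> -56
  [-46, -35, -39, 2, -14, -41, -31, -16] -> [-46, -35, -39, 2, -14, -41, -31, -16] -> [-16, -31, -41, -14, 2, -39, -35, -46] -> [-31, -41, -39, -35] -> -146
  [39, -7, 30] -> [-7] -> [-7] -> [-7] -> -7
  [-29, -41, 32] -> [-29, -41] -> [-41, -29] -> [-41, -29] -> -70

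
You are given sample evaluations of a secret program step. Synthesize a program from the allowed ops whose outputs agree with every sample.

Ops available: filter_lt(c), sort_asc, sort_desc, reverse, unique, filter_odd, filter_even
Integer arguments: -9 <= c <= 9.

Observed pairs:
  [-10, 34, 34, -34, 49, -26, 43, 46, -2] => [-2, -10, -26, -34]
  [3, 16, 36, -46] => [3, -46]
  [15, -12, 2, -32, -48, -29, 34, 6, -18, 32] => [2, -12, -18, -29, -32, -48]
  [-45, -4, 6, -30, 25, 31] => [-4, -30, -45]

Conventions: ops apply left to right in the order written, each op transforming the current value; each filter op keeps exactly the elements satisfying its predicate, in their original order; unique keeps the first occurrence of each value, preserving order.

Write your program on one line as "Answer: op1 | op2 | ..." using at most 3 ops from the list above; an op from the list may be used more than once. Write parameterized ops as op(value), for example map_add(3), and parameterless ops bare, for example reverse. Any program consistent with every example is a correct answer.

filter_lt(5) | sort_desc

Check, running the answer program on each example:
  [-10, 34, 34, -34, 49, -26, 43, 46, -2] -> [-10, -34, -26, -2] -> [-2, -10, -26, -34]
  [3, 16, 36, -46] -> [3, -46] -> [3, -46]
  [15, -12, 2, -32, -48, -29, 34, 6, -18, 32] -> [-12, 2, -32, -48, -29, -18] -> [2, -12, -18, -29, -32, -48]
  [-45, -4, 6, -30, 25, 31] -> [-45, -4, -30] -> [-4, -30, -45]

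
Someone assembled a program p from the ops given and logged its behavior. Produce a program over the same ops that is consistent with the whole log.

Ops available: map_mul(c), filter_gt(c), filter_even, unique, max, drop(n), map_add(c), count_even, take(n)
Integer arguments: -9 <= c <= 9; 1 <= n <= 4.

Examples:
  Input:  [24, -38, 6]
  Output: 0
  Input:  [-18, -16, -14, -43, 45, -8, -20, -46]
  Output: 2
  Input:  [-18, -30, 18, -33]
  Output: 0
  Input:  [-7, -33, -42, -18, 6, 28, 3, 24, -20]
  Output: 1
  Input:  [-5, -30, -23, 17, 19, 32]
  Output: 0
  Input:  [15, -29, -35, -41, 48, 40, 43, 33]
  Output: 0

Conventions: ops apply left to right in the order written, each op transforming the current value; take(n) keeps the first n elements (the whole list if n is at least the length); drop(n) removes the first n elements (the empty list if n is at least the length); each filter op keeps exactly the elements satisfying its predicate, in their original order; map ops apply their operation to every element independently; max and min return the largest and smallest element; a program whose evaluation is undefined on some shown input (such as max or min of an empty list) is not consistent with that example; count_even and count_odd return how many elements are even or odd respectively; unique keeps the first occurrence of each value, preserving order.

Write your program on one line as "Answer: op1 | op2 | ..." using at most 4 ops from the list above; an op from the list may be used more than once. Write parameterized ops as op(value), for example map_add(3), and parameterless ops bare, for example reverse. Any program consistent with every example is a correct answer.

drop(4) | map_mul(-1) | filter_gt(8) | count_even

Check, running the answer program on each example:
  [24, -38, 6] -> [] -> [] -> [] -> 0
  [-18, -16, -14, -43, 45, -8, -20, -46] -> [45, -8, -20, -46] -> [-45, 8, 20, 46] -> [20, 46] -> 2
  [-18, -30, 18, -33] -> [] -> [] -> [] -> 0
  [-7, -33, -42, -18, 6, 28, 3, 24, -20] -> [6, 28, 3, 24, -20] -> [-6, -28, -3, -24, 20] -> [20] -> 1
  [-5, -30, -23, 17, 19, 32] -> [19, 32] -> [-19, -32] -> [] -> 0
  [15, -29, -35, -41, 48, 40, 43, 33] -> [48, 40, 43, 33] -> [-48, -40, -43, -33] -> [] -> 0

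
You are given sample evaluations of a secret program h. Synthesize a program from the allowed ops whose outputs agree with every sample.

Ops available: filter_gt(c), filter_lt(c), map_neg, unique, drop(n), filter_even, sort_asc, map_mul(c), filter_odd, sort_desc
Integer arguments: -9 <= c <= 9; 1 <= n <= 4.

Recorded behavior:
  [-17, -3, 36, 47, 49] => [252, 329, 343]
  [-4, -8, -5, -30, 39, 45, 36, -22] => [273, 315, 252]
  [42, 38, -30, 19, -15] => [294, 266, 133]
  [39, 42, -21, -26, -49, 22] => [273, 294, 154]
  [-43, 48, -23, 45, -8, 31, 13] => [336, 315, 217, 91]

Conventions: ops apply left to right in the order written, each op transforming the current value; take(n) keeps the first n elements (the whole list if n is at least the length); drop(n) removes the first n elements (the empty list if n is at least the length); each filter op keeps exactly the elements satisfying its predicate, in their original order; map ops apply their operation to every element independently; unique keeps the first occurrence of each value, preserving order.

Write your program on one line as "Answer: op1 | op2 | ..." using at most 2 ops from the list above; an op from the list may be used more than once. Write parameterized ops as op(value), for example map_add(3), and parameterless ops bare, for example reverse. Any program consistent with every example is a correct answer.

map_mul(7) | filter_gt(6)

Check, running the answer program on each example:
  [-17, -3, 36, 47, 49] -> [-119, -21, 252, 329, 343] -> [252, 329, 343]
  [-4, -8, -5, -30, 39, 45, 36, -22] -> [-28, -56, -35, -210, 273, 315, 252, -154] -> [273, 315, 252]
  [42, 38, -30, 19, -15] -> [294, 266, -210, 133, -105] -> [294, 266, 133]
  [39, 42, -21, -26, -49, 22] -> [273, 294, -147, -182, -343, 154] -> [273, 294, 154]
  [-43, 48, -23, 45, -8, 31, 13] -> [-301, 336, -161, 315, -56, 217, 91] -> [336, 315, 217, 91]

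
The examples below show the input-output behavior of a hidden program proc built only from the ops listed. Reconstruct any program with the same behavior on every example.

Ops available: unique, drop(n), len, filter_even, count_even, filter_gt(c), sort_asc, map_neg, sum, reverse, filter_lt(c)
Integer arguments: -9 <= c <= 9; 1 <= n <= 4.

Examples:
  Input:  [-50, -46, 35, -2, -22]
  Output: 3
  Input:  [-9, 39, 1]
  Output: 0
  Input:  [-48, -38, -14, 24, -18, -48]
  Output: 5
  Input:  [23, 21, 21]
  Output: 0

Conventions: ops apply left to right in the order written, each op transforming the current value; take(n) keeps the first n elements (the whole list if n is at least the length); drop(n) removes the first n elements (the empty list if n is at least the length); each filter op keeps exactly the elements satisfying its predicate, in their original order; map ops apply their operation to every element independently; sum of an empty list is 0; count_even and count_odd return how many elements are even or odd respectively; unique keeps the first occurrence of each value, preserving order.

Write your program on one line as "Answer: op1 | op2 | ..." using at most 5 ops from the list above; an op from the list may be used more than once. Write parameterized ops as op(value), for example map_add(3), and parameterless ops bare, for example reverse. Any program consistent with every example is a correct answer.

filter_even | sort_asc | filter_lt(-3) | len

Check, running the answer program on each example:
  [-50, -46, 35, -2, -22] -> [-50, -46, -2, -22] -> [-50, -46, -22, -2] -> [-50, -46, -22] -> 3
  [-9, 39, 1] -> [] -> [] -> [] -> 0
  [-48, -38, -14, 24, -18, -48] -> [-48, -38, -14, 24, -18, -48] -> [-48, -48, -38, -18, -14, 24] -> [-48, -48, -38, -18, -14] -> 5
  [23, 21, 21] -> [] -> [] -> [] -> 0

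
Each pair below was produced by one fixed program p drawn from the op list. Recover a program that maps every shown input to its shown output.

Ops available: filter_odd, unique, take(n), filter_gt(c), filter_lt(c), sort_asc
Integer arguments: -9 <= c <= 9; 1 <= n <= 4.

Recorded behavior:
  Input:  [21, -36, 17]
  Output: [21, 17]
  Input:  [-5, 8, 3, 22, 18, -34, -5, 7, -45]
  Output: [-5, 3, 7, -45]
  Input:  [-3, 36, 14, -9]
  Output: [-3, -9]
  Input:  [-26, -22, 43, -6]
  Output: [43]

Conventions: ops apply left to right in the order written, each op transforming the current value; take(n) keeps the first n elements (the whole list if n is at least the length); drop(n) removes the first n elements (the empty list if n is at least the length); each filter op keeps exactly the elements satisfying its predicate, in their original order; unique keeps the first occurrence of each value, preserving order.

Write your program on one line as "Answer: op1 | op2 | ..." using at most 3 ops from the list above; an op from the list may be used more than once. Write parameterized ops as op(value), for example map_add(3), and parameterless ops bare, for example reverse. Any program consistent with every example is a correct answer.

filter_odd | unique

Check, running the answer program on each example:
  [21, -36, 17] -> [21, 17] -> [21, 17]
  [-5, 8, 3, 22, 18, -34, -5, 7, -45] -> [-5, 3, -5, 7, -45] -> [-5, 3, 7, -45]
  [-3, 36, 14, -9] -> [-3, -9] -> [-3, -9]
  [-26, -22, 43, -6] -> [43] -> [43]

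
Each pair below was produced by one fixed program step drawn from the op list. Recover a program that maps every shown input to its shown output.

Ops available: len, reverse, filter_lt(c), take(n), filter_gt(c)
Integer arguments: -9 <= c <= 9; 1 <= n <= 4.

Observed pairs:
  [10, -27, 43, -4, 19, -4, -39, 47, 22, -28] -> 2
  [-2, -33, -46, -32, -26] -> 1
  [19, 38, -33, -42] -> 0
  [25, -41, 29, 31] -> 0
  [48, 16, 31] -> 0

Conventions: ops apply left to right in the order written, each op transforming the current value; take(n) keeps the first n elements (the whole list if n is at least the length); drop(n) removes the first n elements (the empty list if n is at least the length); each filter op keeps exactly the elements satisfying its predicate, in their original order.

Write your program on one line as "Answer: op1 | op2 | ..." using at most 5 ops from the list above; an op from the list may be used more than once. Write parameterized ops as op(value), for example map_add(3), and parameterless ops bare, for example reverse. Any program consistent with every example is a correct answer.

filter_lt(-1) | take(4) | filter_gt(-5) | len

Check, running the answer program on each example:
  [10, -27, 43, -4, 19, -4, -39, 47, 22, -28] -> [-27, -4, -4, -39, -28] -> [-27, -4, -4, -39] -> [-4, -4] -> 2
  [-2, -33, -46, -32, -26] -> [-2, -33, -46, -32, -26] -> [-2, -33, -46, -32] -> [-2] -> 1
  [19, 38, -33, -42] -> [-33, -42] -> [-33, -42] -> [] -> 0
  [25, -41, 29, 31] -> [-41] -> [-41] -> [] -> 0
  [48, 16, 31] -> [] -> [] -> [] -> 0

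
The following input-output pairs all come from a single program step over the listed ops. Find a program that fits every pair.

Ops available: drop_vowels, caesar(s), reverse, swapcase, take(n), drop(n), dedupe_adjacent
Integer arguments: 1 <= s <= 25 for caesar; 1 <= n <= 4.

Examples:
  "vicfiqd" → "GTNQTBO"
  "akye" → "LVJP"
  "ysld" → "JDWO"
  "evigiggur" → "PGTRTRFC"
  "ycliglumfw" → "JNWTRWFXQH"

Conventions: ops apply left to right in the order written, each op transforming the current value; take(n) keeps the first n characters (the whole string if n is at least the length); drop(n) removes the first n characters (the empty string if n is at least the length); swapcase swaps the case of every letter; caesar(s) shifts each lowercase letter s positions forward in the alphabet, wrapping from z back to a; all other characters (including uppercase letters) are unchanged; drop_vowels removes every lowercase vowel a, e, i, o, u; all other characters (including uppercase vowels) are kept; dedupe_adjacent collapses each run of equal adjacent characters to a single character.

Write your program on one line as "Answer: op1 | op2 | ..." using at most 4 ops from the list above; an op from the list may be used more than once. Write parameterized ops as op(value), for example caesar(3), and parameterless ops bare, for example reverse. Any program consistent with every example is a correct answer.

caesar(11) | swapcase | dedupe_adjacent

Check, running the answer program on each example:
  "vicfiqd" -> "gtnqtbo" -> "GTNQTBO" -> "GTNQTBO"
  "akye" -> "lvjp" -> "LVJP" -> "LVJP"
  "ysld" -> "jdwo" -> "JDWO" -> "JDWO"
  "evigiggur" -> "pgtrtrrfc" -> "PGTRTRRFC" -> "PGTRTRFC"
  "ycliglumfw" -> "jnwtrwfxqh" -> "JNWTRWFXQH" -> "JNWTRWFXQH"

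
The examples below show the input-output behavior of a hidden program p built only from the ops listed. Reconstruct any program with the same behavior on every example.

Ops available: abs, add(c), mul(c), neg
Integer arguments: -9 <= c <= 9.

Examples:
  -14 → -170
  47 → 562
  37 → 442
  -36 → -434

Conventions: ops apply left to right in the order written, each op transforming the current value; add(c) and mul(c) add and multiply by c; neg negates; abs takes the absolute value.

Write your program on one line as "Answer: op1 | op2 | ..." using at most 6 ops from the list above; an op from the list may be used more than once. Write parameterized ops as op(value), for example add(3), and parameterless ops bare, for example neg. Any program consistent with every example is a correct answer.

mul(-6) | neg | add(1) | mul(2) | add(-4)

Check, running the answer program on each example:
  -14 -> 84 -> -84 -> -83 -> -166 -> -170
  47 -> -282 -> 282 -> 283 -> 566 -> 562
  37 -> -222 -> 222 -> 223 -> 446 -> 442
  -36 -> 216 -> -216 -> -215 -> -430 -> -434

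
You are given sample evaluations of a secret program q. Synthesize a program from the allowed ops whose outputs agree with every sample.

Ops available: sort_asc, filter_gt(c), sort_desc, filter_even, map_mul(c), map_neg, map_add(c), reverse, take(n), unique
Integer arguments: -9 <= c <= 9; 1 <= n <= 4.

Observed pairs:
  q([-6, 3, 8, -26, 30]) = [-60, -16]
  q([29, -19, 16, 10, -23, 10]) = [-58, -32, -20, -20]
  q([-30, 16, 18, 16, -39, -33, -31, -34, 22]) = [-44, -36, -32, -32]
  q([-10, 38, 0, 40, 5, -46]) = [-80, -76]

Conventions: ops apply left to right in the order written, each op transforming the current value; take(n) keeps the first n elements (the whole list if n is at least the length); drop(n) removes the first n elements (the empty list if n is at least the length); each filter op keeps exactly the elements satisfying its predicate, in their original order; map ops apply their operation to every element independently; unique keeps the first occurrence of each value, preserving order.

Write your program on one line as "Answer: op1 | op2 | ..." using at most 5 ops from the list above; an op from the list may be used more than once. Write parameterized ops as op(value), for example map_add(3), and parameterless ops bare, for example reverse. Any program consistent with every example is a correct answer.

filter_gt(7) | sort_desc | reverse | map_mul(-2) | reverse

Check, running the answer program on each example:
  [-6, 3, 8, -26, 30] -> [8, 30] -> [30, 8] -> [8, 30] -> [-16, -60] -> [-60, -16]
  [29, -19, 16, 10, -23, 10] -> [29, 16, 10, 10] -> [29, 16, 10, 10] -> [10, 10, 16, 29] -> [-20, -20, -32, -58] -> [-58, -32, -20, -20]
  [-30, 16, 18, 16, -39, -33, -31, -34, 22] -> [16, 18, 16, 22] -> [22, 18, 16, 16] -> [16, 16, 18, 22] -> [-32, -32, -36, -44] -> [-44, -36, -32, -32]
  [-10, 38, 0, 40, 5, -46] -> [38, 40] -> [40, 38] -> [38, 40] -> [-76, -80] -> [-80, -76]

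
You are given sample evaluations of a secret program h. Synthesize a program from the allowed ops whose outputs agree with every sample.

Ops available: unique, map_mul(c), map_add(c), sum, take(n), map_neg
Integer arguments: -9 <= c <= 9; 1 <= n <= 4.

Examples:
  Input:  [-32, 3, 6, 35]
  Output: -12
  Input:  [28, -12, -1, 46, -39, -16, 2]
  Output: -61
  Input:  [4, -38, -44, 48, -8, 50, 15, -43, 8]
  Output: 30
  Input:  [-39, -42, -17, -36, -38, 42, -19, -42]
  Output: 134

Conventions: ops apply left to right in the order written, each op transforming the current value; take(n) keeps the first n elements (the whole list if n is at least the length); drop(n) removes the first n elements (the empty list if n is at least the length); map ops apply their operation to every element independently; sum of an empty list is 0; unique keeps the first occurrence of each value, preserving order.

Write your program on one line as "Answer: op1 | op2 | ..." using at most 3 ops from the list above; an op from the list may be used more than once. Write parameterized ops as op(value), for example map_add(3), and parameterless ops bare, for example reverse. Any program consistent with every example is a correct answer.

take(4) | map_neg | sum

Check, running the answer program on each example:
  [-32, 3, 6, 35] -> [-32, 3, 6, 35] -> [32, -3, -6, -35] -> -12
  [28, -12, -1, 46, -39, -16, 2] -> [28, -12, -1, 46] -> [-28, 12, 1, -46] -> -61
  [4, -38, -44, 48, -8, 50, 15, -43, 8] -> [4, -38, -44, 48] -> [-4, 38, 44, -48] -> 30
  [-39, -42, -17, -36, -38, 42, -19, -42] -> [-39, -42, -17, -36] -> [39, 42, 17, 36] -> 134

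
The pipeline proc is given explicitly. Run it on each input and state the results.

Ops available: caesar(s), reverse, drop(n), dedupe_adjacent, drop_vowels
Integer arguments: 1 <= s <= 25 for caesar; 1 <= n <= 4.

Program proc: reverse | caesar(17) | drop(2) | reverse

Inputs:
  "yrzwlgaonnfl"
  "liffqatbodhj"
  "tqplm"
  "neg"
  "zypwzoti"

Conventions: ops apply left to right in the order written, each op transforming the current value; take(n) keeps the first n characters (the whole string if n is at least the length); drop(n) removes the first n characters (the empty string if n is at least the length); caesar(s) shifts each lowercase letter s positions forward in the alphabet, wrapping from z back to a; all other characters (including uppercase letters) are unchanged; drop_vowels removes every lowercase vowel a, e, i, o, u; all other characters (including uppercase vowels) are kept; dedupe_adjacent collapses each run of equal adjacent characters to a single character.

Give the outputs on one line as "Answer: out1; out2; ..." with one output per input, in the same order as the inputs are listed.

Execution, op by op:
  "yrzwlgaonnfl" -> "lfnnoaglwzry" -> "cweefrxcnqip" -> "eefrxcnqip" -> "piqncxrfee"
  "liffqatbodhj" -> "jhdobtaqffil" -> "ayufskrhwwzc" -> "ufskrhwwzc" -> "czwwhrksfu"
  "tqplm" -> "mlpqt" -> "dcghk" -> "ghk" -> "khg"
  "neg" -> "gen" -> "xve" -> "e" -> "e"
  "zypwzoti" -> "itozwpyz" -> "zkfqngpq" -> "fqngpq" -> "qpgnqf"

"piqncxrfee"; "czwwhrksfu"; "khg"; "e"; "qpgnqf"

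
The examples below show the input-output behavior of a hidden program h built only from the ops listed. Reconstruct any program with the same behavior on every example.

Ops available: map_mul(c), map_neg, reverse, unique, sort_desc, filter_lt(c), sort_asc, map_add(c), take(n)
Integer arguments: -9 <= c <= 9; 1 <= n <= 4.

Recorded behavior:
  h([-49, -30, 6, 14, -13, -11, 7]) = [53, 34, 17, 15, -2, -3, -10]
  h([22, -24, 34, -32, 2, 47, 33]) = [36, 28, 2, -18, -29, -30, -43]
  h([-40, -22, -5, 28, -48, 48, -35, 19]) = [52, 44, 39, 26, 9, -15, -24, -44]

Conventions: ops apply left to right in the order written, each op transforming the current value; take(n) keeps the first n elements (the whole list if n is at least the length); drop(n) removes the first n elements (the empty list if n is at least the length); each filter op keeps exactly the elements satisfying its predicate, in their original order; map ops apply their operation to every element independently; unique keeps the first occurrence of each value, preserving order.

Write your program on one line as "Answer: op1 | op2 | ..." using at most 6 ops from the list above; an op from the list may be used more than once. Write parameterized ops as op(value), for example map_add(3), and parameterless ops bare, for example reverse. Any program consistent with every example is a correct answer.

sort_asc | map_add(1) | map_add(2) | map_neg | map_add(7)

Check, running the answer program on each example:
  [-49, -30, 6, 14, -13, -11, 7] -> [-49, -30, -13, -11, 6, 7, 14] -> [-48, -29, -12, -10, 7, 8, 15] -> [-46, -27, -10, -8, 9, 10, 17] -> [46, 27, 10, 8, -9, -10, -17] -> [53, 34, 17, 15, -2, -3, -10]
  [22, -24, 34, -32, 2, 47, 33] -> [-32, -24, 2, 22, 33, 34, 47] -> [-31, -23, 3, 23, 34, 35, 48] -> [-29, -21, 5, 25, 36, 37, 50] -> [29, 21, -5, -25, -36, -37, -50] -> [36, 28, 2, -18, -29, -30, -43]
  [-40, -22, -5, 28, -48, 48, -35, 19] -> [-48, -40, -35, -22, -5, 19, 28, 48] -> [-47, -39, -34, -21, -4, 20, 29, 49] -> [-45, -37, -32, -19, -2, 22, 31, 51] -> [45, 37, 32, 19, 2, -22, -31, -51] -> [52, 44, 39, 26, 9, -15, -24, -44]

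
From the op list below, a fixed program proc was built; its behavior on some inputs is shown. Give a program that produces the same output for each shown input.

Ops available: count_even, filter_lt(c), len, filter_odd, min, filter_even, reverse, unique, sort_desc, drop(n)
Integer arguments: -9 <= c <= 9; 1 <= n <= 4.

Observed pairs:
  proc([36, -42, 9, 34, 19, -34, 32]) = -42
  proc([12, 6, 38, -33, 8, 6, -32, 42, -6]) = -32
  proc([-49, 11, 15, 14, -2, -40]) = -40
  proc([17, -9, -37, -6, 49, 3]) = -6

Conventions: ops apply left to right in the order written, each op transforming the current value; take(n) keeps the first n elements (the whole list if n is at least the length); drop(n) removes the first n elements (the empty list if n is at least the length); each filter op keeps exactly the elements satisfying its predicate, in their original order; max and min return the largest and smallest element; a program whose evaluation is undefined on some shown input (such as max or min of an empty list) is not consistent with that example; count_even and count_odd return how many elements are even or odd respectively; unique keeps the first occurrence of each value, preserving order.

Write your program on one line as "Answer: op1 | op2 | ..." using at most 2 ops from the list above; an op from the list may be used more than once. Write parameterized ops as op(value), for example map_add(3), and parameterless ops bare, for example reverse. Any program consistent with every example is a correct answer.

filter_even | min

Check, running the answer program on each example:
  [36, -42, 9, 34, 19, -34, 32] -> [36, -42, 34, -34, 32] -> -42
  [12, 6, 38, -33, 8, 6, -32, 42, -6] -> [12, 6, 38, 8, 6, -32, 42, -6] -> -32
  [-49, 11, 15, 14, -2, -40] -> [14, -2, -40] -> -40
  [17, -9, -37, -6, 49, 3] -> [-6] -> -6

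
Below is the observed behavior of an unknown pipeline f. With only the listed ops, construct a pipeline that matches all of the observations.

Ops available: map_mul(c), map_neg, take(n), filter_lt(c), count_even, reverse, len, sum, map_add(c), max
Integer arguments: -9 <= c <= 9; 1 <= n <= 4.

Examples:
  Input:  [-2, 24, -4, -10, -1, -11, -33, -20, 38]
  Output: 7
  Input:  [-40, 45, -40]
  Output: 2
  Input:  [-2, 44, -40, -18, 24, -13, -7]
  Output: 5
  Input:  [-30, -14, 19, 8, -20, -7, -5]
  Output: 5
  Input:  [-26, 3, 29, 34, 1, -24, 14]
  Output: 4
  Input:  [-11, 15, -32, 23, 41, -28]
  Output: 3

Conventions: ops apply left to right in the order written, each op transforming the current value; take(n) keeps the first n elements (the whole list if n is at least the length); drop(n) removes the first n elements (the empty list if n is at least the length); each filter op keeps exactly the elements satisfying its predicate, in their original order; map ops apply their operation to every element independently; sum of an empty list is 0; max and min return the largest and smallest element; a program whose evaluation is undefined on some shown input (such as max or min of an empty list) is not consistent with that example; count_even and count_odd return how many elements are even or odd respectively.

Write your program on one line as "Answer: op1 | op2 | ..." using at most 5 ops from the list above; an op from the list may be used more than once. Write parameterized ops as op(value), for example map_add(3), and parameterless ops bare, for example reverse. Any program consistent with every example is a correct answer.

map_add(-4) | map_mul(8) | filter_lt(-1) | count_even

Check, running the answer program on each example:
  [-2, 24, -4, -10, -1, -11, -33, -20, 38] -> [-6, 20, -8, -14, -5, -15, -37, -24, 34] -> [-48, 160, -64, -112, -40, -120, -296, -192, 272] -> [-48, -64, -112, -40, -120, -296, -192] -> 7
  [-40, 45, -40] -> [-44, 41, -44] -> [-352, 328, -352] -> [-352, -352] -> 2
  [-2, 44, -40, -18, 24, -13, -7] -> [-6, 40, -44, -22, 20, -17, -11] -> [-48, 320, -352, -176, 160, -136, -88] -> [-48, -352, -176, -136, -88] -> 5
  [-30, -14, 19, 8, -20, -7, -5] -> [-34, -18, 15, 4, -24, -11, -9] -> [-272, -144, 120, 32, -192, -88, -72] -> [-272, -144, -192, -88, -72] -> 5
  [-26, 3, 29, 34, 1, -24, 14] -> [-30, -1, 25, 30, -3, -28, 10] -> [-240, -8, 200, 240, -24, -224, 80] -> [-240, -8, -24, -224] -> 4
  [-11, 15, -32, 23, 41, -28] -> [-15, 11, -36, 19, 37, -32] -> [-120, 88, -288, 152, 296, -256] -> [-120, -288, -256] -> 3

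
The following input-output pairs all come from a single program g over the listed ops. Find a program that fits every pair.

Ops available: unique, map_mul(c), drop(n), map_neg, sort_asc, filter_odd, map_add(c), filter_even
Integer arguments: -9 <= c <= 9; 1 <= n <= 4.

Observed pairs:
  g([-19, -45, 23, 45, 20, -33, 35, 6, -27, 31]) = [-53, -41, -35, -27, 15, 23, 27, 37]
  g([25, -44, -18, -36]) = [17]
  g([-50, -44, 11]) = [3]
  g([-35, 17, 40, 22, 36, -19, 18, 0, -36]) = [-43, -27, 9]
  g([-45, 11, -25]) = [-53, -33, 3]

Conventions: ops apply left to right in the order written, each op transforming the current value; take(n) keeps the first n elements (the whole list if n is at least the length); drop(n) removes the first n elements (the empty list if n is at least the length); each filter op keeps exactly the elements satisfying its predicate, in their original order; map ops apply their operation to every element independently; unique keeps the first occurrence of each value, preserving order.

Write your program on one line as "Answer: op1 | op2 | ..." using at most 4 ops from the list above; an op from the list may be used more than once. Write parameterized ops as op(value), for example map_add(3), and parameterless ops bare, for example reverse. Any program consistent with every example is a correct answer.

map_add(-6) | map_add(-2) | sort_asc | filter_odd

Check, running the answer program on each example:
  [-19, -45, 23, 45, 20, -33, 35, 6, -27, 31] -> [-25, -51, 17, 39, 14, -39, 29, 0, -33, 25] -> [-27, -53, 15, 37, 12, -41, 27, -2, -35, 23] -> [-53, -41, -35, -27, -2, 12, 15, 23, 27, 37] -> [-53, -41, -35, -27, 15, 23, 27, 37]
  [25, -44, -18, -36] -> [19, -50, -24, -42] -> [17, -52, -26, -44] -> [-52, -44, -26, 17] -> [17]
  [-50, -44, 11] -> [-56, -50, 5] -> [-58, -52, 3] -> [-58, -52, 3] -> [3]
  [-35, 17, 40, 22, 36, -19, 18, 0, -36] -> [-41, 11, 34, 16, 30, -25, 12, -6, -42] -> [-43, 9, 32, 14, 28, -27, 10, -8, -44] -> [-44, -43, -27, -8, 9, 10, 14, 28, 32] -> [-43, -27, 9]
  [-45, 11, -25] -> [-51, 5, -31] -> [-53, 3, -33] -> [-53, -33, 3] -> [-53, -33, 3]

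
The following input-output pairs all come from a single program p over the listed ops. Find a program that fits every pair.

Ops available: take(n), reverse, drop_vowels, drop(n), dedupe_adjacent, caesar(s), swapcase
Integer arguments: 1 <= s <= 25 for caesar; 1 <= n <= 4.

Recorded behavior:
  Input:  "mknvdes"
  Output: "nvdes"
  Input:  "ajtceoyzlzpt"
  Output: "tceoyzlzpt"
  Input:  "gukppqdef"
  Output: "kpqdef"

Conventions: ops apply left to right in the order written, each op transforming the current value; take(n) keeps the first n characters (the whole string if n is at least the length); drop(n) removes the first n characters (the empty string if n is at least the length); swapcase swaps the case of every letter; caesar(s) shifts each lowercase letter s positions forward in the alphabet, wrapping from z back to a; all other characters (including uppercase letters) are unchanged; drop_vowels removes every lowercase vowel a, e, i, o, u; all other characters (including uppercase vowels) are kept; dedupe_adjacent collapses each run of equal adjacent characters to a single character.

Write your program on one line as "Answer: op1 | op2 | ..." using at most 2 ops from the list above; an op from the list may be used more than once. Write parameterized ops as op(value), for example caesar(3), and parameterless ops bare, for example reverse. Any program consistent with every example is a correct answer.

drop(2) | dedupe_adjacent

Check, running the answer program on each example:
  "mknvdes" -> "nvdes" -> "nvdes"
  "ajtceoyzlzpt" -> "tceoyzlzpt" -> "tceoyzlzpt"
  "gukppqdef" -> "kppqdef" -> "kpqdef"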